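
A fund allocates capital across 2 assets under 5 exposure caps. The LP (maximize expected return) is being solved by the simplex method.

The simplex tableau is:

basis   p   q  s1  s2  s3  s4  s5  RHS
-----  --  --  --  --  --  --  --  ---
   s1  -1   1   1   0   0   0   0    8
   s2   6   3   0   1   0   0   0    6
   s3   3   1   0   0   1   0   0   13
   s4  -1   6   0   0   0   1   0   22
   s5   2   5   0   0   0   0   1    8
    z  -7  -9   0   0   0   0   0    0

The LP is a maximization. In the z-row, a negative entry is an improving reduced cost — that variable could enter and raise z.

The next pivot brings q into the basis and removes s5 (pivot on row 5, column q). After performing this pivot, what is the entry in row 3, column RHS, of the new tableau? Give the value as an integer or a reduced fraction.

57/5

Pivot element is row 5, column q: 5.
Normalize row 5: new (row 5, RHS) = 8/5 = 8/5.
row 3 ← row 3 − 1·(new row 5): 13 − 1·(8/5) = 57/5.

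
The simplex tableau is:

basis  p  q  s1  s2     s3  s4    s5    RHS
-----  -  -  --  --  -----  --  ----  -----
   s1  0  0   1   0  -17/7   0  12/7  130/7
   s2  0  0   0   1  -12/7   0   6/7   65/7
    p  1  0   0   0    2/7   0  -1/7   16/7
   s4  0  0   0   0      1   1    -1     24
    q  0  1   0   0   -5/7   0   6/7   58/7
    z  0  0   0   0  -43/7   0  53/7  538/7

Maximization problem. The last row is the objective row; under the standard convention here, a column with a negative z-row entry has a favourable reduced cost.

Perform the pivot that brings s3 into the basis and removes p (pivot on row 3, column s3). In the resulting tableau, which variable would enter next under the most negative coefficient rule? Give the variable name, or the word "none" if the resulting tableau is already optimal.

none

Pivot element 2/7. New z-row = old z-row − (-43/7)·(row 3/(2/7)).
Updated z-row coefficients: p: 43/2, q: 0, s1: 0, s2: 0, s3: 0, s4: 0, s5: 9/2.
No coefficient is strictly negative; the tableau after this pivot is optimal.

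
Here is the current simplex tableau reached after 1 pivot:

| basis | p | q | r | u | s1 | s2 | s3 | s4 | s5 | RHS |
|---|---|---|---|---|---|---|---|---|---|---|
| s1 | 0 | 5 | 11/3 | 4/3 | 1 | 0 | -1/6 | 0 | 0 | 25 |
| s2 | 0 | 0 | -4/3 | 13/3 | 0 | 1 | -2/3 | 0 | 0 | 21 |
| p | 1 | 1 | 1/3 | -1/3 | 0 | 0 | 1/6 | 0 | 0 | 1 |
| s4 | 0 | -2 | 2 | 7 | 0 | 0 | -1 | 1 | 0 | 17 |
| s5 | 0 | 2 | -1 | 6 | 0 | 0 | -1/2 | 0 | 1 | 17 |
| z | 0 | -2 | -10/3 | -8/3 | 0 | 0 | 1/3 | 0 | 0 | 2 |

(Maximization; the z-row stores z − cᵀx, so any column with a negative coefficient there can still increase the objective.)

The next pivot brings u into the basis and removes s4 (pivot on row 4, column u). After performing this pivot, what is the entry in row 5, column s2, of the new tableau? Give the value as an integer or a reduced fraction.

Pivot element is row 4, column u: 7.
Normalize row 4: new (row 4, s2) = 0/7 = 0.
row 5 ← row 5 − 6·(new row 4): 0 − 6·0 = 0.

0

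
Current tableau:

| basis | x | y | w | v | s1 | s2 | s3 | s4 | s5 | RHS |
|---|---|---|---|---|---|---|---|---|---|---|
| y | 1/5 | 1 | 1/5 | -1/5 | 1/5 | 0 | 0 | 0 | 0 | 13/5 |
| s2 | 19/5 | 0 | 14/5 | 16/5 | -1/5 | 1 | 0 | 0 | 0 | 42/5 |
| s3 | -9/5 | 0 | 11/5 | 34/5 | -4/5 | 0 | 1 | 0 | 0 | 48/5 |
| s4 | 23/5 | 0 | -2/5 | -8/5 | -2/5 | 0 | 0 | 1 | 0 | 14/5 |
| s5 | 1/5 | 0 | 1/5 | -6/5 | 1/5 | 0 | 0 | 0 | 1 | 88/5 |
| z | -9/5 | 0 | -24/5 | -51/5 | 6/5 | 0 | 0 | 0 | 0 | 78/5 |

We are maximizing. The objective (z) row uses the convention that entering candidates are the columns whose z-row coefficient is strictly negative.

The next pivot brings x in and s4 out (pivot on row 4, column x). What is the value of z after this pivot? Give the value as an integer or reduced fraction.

Minimum ratio for x: (14/5)/(23/5) = 14/23.
z changes by −(z-row coeff of x)·ratio = −(-9/5)·(14/23) = 126/115.
New z = 78/5 + (126/115) = 384/23.

384/23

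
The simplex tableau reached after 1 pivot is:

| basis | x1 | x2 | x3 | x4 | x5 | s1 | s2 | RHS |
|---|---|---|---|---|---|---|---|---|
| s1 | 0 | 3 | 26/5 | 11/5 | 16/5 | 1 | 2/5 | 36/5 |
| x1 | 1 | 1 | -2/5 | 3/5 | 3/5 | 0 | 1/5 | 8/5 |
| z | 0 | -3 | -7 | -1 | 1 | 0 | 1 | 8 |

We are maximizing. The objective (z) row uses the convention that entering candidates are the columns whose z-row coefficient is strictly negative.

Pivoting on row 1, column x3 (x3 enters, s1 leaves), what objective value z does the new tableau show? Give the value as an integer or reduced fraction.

Minimum ratio for x3: (36/5)/(26/5) = 18/13.
z changes by −(z-row coeff of x3)·ratio = −(-7)·(18/13) = 126/13.
New z = 8 + (126/13) = 230/13.

230/13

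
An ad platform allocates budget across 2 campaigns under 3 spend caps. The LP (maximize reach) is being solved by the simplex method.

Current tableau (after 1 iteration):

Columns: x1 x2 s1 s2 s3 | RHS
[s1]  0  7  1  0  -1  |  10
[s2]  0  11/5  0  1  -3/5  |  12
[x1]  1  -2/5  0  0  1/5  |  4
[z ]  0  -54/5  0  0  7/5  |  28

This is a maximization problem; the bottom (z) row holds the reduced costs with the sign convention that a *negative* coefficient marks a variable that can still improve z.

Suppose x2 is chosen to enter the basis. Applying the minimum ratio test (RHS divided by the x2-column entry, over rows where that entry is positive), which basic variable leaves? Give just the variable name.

s1

Ratios: row 1 (s1): 10/7 = 10/7; row 2 (s2): 12/(11/5) = 60/11; row 3 (x1): entry -2/5 ≤ 0, skip.
Minimum ratio 10/7 is in the s1 row, so s1 leaves.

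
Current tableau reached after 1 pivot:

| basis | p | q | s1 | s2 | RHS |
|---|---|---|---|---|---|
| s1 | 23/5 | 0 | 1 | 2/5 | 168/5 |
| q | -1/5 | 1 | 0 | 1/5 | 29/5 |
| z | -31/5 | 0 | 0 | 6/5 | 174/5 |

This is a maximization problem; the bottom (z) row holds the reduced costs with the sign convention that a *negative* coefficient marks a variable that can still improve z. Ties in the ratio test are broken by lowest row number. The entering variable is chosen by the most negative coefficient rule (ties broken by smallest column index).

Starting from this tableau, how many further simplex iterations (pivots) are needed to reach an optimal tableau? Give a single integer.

pivot: p in, s1 out → z = 1842/23
No improving column remains; optimal.

1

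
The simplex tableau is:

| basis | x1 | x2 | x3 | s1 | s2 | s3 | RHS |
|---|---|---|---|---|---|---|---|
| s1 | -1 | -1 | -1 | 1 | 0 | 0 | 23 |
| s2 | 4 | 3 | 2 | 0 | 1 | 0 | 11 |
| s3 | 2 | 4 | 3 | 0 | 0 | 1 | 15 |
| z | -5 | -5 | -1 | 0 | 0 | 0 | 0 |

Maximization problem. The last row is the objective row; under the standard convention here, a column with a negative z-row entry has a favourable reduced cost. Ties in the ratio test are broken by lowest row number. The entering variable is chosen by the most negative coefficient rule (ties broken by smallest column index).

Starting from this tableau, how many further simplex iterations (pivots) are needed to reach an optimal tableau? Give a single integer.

pivot: x1 in, s2 out → z = 55/4
pivot: x2 in, x1 out → z = 55/3
No improving column remains; optimal.

2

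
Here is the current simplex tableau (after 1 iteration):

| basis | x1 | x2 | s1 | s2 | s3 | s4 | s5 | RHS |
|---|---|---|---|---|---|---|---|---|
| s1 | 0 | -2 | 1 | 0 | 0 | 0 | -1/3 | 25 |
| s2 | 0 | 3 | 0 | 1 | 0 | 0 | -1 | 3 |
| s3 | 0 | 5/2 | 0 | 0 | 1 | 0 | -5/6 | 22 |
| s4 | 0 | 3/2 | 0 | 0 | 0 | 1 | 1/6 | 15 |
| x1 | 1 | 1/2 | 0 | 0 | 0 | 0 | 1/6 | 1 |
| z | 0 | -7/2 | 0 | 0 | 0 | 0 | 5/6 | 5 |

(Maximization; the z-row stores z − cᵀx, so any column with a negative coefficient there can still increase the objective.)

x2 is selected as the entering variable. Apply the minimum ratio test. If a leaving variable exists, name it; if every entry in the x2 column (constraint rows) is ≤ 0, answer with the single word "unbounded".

Ratios: row 1 (s1): entry -2 ≤ 0, skip; row 2 (s2): 3/3 = 1; row 3 (s3): 22/(5/2) = 44/5; row 4 (s4): 15/(3/2) = 10; row 5 (x1): 1/(1/2) = 2.
Minimum ratio is in the s2 row, so s2 leaves.

s2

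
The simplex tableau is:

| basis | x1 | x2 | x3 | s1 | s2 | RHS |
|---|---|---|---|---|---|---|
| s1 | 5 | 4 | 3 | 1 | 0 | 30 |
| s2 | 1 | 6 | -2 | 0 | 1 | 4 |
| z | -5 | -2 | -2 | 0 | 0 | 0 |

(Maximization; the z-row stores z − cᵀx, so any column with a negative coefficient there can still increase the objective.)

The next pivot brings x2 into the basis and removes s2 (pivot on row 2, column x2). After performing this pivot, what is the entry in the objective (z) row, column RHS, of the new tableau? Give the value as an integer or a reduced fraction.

Pivot element is row 2, column x2: 6.
Normalize row 2: new (row 2, RHS) = 4/6 = 2/3.
z-row ← z-row − (-2)·(new row 2): 0 − (-2)·(2/3) = 4/3.

4/3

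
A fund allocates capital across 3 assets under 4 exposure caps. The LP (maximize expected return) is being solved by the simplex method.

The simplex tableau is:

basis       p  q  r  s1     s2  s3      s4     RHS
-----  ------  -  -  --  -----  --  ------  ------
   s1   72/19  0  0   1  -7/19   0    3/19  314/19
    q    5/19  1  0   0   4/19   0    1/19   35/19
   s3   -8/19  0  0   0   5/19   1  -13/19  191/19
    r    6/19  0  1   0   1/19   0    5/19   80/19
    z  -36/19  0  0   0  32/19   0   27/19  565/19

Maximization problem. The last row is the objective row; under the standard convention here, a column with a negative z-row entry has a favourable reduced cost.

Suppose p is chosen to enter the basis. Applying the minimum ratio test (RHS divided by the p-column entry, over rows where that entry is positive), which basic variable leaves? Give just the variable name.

Ratios: row 1 (s1): (314/19)/(72/19) = 157/36; row 2 (q): (35/19)/(5/19) = 7; row 3 (s3): entry -8/19 ≤ 0, skip; row 4 (r): (80/19)/(6/19) = 40/3.
Minimum ratio 157/36 is in the s1 row, so s1 leaves.

s1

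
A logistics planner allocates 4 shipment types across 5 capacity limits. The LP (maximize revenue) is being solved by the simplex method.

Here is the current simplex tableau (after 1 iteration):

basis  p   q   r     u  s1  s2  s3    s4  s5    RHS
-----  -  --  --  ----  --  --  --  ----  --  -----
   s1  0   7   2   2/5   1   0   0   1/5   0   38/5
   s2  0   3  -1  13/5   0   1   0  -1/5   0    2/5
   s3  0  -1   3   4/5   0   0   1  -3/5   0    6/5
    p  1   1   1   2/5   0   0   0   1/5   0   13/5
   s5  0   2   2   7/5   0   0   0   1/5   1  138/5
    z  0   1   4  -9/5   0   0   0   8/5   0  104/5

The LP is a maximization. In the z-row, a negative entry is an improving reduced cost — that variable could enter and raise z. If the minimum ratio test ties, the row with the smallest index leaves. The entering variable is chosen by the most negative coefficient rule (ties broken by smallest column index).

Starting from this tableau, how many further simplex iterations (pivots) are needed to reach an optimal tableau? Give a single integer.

pivot: u in, s2 out → z = 274/13
No improving column remains; optimal.

1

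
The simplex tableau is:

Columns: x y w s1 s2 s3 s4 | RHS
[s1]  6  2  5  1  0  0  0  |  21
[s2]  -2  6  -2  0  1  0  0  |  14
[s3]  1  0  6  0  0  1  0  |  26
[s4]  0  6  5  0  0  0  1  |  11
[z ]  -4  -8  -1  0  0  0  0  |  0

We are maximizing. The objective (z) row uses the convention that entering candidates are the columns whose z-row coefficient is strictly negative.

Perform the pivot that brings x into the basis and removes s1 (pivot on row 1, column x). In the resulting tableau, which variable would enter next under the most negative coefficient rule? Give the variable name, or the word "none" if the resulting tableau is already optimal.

y

Pivot element 6. New z-row = old z-row − (-4)·(row 1/6).
Updated z-row coefficients: x: 0, y: -20/3, w: 7/3, s1: 2/3, s2: 0, s3: 0, s4: 0.
The most negative is -20/3 in column y, so y would enter next.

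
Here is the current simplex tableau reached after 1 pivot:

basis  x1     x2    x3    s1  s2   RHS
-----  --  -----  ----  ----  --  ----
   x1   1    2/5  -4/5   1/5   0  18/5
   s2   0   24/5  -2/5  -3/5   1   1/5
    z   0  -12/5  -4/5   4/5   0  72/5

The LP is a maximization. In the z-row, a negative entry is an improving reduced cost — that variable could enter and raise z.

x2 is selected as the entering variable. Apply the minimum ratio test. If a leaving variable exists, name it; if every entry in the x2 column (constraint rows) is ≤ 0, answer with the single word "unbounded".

Ratios: row 1 (x1): (18/5)/(2/5) = 9; row 2 (s2): (1/5)/(24/5) = 1/24.
Minimum ratio is in the s2 row, so s2 leaves.

s2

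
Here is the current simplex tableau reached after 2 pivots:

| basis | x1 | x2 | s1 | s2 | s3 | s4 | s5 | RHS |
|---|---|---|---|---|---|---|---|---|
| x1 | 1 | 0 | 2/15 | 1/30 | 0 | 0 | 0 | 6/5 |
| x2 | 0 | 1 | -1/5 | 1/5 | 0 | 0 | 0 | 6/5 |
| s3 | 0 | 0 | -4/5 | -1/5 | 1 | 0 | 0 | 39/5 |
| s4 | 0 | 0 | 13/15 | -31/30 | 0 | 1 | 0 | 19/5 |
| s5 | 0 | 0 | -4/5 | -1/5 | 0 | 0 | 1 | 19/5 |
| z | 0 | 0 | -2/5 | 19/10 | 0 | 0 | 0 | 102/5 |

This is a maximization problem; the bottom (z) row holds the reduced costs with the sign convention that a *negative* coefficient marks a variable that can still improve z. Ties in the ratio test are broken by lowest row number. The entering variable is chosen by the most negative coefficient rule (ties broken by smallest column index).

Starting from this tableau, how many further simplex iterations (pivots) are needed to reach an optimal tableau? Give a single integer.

pivot: s1 in, s4 out → z = 288/13
No improving column remains; optimal.

1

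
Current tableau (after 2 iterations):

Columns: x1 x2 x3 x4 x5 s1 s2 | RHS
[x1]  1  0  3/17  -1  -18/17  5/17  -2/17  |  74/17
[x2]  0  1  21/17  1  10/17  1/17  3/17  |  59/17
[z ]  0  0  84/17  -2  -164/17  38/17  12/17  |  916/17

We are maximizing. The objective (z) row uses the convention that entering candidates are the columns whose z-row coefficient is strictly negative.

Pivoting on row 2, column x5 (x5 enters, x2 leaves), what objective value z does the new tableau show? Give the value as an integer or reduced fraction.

Minimum ratio for x5: (59/17)/(10/17) = 59/10.
z changes by −(z-row coeff of x5)·ratio = −(-164/17)·(59/10) = 4838/85.
New z = 916/17 + (4838/85) = 554/5.

554/5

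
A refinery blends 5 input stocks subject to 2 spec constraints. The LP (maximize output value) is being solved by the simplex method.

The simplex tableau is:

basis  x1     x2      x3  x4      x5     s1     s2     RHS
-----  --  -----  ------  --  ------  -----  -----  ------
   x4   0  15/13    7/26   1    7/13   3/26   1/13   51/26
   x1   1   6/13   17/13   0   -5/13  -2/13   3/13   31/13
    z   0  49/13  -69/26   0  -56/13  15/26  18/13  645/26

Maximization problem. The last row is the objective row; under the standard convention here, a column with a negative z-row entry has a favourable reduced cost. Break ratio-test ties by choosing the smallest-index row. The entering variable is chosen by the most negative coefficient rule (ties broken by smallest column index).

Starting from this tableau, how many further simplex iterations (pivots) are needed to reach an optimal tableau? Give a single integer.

pivot: x5 in, x4 out → z = 81/2
pivot: x3 in, x1 out → z = 877/21
No improving column remains; optimal.

2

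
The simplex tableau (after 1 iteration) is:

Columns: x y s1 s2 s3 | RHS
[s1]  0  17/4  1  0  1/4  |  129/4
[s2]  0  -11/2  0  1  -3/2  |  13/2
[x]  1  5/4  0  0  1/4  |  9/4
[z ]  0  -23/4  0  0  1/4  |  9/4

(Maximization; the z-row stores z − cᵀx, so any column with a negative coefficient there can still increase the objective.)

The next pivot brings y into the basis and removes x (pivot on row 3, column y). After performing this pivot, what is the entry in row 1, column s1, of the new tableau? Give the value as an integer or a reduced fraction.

1

Pivot element is row 3, column y: 5/4.
Normalize row 3: new (row 3, s1) = 0/(5/4) = 0.
row 1 ← row 1 − (17/4)·(new row 3): 1 − (17/4)·0 = 1.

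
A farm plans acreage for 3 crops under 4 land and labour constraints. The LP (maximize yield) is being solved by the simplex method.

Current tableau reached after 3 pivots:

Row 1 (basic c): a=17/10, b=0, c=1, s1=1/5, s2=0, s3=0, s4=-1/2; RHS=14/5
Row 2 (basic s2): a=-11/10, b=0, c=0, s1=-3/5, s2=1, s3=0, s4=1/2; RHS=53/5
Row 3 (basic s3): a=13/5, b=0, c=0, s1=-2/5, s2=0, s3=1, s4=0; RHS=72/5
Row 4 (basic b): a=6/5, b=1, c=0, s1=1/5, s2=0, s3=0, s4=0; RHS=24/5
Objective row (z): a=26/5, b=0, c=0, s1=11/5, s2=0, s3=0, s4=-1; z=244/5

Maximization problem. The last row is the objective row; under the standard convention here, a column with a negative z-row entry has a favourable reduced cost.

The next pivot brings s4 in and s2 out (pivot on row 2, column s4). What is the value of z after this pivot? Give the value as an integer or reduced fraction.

70

Minimum ratio for s4: (53/5)/(1/2) = 106/5.
z changes by −(z-row coeff of s4)·ratio = −(-1)·(106/5) = 106/5.
New z = 244/5 + (106/5) = 70.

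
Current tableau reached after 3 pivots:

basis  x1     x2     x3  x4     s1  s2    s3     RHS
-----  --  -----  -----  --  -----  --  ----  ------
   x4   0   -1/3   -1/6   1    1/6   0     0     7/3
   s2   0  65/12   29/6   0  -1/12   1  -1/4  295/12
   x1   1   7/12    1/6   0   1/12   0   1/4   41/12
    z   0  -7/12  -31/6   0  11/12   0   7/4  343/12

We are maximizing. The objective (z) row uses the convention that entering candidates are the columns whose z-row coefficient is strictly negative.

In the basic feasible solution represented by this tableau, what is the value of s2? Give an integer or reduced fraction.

295/12

s2 is basic (row 2); its value is the RHS of that row: 295/12.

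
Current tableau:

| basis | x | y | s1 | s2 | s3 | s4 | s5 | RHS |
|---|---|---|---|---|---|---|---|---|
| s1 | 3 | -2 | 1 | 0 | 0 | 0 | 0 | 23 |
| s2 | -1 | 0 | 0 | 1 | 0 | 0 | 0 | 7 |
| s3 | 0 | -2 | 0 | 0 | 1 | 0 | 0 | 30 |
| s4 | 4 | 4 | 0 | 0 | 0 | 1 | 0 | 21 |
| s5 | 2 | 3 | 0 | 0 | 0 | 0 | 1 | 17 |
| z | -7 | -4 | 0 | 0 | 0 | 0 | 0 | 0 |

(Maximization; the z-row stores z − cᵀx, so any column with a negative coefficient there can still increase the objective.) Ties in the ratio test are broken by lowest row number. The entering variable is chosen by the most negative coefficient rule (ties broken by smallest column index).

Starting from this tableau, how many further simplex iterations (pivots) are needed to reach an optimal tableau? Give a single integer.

1

pivot: x in, s4 out → z = 147/4
No improving column remains; optimal.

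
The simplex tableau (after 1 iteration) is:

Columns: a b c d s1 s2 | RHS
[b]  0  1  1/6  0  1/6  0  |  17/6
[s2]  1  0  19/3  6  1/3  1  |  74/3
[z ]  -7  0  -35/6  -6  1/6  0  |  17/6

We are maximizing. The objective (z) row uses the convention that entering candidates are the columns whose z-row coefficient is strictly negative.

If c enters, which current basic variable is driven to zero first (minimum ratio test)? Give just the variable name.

s2

Ratios: row 1 (b): (17/6)/(1/6) = 17; row 2 (s2): (74/3)/(19/3) = 74/19.
Minimum ratio 74/19 is in the s2 row, so s2 leaves.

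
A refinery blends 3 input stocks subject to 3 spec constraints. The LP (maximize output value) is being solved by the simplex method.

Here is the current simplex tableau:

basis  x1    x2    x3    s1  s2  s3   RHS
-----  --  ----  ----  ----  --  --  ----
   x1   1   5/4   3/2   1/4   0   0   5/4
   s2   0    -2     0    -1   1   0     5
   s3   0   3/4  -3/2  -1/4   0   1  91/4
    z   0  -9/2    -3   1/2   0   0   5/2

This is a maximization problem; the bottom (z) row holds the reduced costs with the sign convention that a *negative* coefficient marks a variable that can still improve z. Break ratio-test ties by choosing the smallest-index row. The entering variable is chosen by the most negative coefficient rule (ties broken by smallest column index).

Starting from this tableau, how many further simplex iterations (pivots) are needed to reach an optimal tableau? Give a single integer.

pivot: x2 in, x1 out → z = 7
No improving column remains; optimal.

1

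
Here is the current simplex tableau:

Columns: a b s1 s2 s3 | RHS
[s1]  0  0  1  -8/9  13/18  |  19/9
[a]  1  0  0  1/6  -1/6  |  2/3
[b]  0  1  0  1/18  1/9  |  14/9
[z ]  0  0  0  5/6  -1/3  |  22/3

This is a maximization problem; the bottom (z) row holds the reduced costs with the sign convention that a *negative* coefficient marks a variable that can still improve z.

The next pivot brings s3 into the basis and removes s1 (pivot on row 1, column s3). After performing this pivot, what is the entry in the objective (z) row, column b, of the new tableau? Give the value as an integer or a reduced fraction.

Pivot element is row 1, column s3: 13/18.
Normalize row 1: new (row 1, b) = 0/(13/18) = 0.
z-row ← z-row − (-1/3)·(new row 1): 0 − (-1/3)·0 = 0.

0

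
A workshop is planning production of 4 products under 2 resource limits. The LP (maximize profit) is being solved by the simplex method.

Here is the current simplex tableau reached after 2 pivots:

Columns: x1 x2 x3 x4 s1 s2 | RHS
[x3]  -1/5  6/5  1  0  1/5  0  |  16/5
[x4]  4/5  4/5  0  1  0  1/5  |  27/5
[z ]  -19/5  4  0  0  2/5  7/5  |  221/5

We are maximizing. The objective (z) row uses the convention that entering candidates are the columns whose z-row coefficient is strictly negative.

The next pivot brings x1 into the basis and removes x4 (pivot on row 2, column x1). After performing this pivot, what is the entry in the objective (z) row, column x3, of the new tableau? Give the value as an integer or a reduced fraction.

Pivot element is row 2, column x1: 4/5.
Normalize row 2: new (row 2, x3) = 0/(4/5) = 0.
z-row ← z-row − (-19/5)·(new row 2): 0 − (-19/5)·0 = 0.

0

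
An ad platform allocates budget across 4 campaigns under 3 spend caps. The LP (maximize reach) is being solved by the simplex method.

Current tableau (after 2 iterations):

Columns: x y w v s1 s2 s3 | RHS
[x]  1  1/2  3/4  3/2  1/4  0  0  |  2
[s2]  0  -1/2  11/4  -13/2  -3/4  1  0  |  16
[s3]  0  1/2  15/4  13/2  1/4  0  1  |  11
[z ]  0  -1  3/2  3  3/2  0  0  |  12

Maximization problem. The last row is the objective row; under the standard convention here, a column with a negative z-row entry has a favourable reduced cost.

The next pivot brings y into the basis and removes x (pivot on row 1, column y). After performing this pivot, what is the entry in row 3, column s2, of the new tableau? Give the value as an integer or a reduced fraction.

0

Pivot element is row 1, column y: 1/2.
Normalize row 1: new (row 1, s2) = 0/(1/2) = 0.
row 3 ← row 3 − (1/2)·(new row 1): 0 − (1/2)·0 = 0.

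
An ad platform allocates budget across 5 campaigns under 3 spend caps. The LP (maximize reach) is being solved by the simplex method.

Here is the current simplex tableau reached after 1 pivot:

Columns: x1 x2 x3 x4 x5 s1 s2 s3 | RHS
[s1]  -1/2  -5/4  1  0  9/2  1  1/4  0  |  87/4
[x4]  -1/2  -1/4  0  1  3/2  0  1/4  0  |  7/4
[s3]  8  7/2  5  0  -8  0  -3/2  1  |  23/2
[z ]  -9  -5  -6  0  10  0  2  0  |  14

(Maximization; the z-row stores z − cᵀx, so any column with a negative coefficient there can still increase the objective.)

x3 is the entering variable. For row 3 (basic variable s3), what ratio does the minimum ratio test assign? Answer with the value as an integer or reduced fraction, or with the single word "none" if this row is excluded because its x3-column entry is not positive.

Ratio = RHS / (x3 entry) = (23/2) / 5 = 23/10.

23/10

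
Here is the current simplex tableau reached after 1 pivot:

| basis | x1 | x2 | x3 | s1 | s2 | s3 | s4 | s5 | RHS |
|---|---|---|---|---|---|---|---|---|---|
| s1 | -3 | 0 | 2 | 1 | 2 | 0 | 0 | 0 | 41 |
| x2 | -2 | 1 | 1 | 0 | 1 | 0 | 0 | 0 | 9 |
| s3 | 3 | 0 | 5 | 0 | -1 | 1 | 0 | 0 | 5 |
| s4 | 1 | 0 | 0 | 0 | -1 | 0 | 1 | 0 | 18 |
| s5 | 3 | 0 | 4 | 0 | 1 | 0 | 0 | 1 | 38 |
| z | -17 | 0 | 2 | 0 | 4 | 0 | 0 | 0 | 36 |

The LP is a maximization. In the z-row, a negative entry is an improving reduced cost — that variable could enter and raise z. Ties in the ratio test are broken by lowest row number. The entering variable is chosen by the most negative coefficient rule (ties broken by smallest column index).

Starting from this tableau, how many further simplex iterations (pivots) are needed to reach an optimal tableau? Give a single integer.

2

pivot: x1 in, s3 out → z = 193/3
pivot: s2 in, s5 out → z = 551/6
No improving column remains; optimal.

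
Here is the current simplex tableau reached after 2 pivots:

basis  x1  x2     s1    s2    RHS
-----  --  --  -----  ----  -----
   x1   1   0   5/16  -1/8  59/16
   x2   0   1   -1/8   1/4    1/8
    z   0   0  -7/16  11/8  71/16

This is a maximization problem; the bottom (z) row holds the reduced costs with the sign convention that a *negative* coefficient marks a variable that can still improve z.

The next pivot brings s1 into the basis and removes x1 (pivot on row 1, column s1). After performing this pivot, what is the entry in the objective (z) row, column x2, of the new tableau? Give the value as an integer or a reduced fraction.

Pivot element is row 1, column s1: 5/16.
Normalize row 1: new (row 1, x2) = 0/(5/16) = 0.
z-row ← z-row − (-7/16)·(new row 1): 0 − (-7/16)·0 = 0.

0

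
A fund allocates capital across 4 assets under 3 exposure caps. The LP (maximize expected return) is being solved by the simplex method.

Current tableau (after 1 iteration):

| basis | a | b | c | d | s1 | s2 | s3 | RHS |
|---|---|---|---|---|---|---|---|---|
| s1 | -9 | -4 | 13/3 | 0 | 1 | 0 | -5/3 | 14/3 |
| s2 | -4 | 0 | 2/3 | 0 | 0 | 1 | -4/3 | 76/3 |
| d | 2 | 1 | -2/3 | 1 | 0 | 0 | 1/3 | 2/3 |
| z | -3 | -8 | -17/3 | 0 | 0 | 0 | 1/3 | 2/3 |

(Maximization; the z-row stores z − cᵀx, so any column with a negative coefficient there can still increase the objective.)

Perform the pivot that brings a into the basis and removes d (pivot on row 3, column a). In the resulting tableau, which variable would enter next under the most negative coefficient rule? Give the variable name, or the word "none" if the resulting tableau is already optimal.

Pivot element 2. New z-row = old z-row − (-3)·(row 3/2).
Updated z-row coefficients: a: 0, b: -13/2, c: -20/3, d: 3/2, s1: 0, s2: 0, s3: 5/6.
The most negative is -20/3 in column c, so c would enter next.

c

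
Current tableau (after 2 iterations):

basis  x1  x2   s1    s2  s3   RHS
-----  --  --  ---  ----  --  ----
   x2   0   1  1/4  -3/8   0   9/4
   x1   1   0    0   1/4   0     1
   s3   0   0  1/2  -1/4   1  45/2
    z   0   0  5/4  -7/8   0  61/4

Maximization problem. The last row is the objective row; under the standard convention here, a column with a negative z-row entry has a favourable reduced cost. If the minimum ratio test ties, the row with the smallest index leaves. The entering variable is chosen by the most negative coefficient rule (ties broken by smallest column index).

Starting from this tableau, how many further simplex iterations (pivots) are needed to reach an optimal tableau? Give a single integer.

1

pivot: s2 in, x1 out → z = 75/4
No improving column remains; optimal.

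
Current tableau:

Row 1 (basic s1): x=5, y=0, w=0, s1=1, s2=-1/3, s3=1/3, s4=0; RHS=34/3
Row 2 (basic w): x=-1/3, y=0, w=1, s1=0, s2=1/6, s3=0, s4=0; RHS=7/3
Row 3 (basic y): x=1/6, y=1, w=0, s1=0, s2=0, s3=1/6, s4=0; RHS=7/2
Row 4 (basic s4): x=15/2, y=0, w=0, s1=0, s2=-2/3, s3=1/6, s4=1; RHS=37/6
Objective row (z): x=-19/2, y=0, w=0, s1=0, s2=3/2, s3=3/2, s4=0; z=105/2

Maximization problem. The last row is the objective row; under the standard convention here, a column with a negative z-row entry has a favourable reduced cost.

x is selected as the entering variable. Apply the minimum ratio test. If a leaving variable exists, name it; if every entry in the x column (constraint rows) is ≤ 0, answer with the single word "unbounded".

Ratios: row 1 (s1): (34/3)/5 = 34/15; row 2 (w): entry -1/3 ≤ 0, skip; row 3 (y): (7/2)/(1/6) = 21; row 4 (s4): (37/6)/(15/2) = 37/45.
Minimum ratio is in the s4 row, so s4 leaves.

s4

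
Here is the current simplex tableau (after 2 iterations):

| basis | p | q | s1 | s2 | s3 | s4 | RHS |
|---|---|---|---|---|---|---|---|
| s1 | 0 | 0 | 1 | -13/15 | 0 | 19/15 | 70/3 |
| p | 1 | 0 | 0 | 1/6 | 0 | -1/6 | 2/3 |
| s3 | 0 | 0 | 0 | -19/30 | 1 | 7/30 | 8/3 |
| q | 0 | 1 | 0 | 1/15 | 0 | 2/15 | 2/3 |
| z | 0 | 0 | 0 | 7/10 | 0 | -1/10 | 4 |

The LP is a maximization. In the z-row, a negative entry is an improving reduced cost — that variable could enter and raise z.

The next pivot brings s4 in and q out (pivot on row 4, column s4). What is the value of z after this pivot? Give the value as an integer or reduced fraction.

9/2

Minimum ratio for s4: (2/3)/(2/15) = 5.
z changes by −(z-row coeff of s4)·ratio = −(-1/10)·5 = 1/2.
New z = 4 + (1/2) = 9/2.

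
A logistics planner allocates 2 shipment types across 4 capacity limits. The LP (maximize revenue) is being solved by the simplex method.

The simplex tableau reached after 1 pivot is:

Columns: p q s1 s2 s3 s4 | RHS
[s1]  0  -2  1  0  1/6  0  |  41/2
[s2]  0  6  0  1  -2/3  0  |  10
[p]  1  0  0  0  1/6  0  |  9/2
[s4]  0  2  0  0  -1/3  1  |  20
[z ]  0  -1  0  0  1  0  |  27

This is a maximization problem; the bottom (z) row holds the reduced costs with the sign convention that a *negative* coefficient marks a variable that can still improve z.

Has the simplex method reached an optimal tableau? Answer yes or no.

no

Column q has objective-row coefficient -1, which is negative; an improving pivot exists, so not yet optimal.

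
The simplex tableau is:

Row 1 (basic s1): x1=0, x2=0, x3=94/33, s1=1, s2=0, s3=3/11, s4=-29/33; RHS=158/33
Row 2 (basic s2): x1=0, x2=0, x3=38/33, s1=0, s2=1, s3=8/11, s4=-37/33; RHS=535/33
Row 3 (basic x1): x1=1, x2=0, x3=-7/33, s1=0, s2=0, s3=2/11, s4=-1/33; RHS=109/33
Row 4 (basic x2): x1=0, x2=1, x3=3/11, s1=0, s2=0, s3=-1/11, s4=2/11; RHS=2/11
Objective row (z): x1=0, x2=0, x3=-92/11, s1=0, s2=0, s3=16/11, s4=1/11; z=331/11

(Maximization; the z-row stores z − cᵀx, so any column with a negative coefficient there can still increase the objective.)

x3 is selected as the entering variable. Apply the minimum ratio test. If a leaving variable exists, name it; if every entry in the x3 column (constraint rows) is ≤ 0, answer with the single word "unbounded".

Ratios: row 1 (s1): (158/33)/(94/33) = 79/47; row 2 (s2): (535/33)/(38/33) = 535/38; row 3 (x1): entry -7/33 ≤ 0, skip; row 4 (x2): (2/11)/(3/11) = 2/3.
Minimum ratio is in the x2 row, so x2 leaves.

x2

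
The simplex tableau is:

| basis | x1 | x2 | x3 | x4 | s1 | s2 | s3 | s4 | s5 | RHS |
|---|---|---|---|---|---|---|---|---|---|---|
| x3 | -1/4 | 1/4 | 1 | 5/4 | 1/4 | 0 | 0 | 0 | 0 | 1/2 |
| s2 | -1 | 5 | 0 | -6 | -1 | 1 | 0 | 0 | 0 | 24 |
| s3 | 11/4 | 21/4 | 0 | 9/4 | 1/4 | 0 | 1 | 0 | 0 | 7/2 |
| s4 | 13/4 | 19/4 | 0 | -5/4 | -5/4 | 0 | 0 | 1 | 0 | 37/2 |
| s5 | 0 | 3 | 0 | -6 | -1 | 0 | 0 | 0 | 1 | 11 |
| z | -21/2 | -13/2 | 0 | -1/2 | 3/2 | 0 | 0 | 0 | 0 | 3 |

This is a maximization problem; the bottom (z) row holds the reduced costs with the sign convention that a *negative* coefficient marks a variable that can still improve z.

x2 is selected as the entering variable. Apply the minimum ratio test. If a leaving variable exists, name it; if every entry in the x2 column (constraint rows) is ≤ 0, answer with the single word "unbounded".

Ratios: row 1 (x3): (1/2)/(1/4) = 2; row 2 (s2): 24/5 = 24/5; row 3 (s3): (7/2)/(21/4) = 2/3; row 4 (s4): (37/2)/(19/4) = 74/19; row 5 (s5): 11/3 = 11/3.
Minimum ratio is in the s3 row, so s3 leaves.

s3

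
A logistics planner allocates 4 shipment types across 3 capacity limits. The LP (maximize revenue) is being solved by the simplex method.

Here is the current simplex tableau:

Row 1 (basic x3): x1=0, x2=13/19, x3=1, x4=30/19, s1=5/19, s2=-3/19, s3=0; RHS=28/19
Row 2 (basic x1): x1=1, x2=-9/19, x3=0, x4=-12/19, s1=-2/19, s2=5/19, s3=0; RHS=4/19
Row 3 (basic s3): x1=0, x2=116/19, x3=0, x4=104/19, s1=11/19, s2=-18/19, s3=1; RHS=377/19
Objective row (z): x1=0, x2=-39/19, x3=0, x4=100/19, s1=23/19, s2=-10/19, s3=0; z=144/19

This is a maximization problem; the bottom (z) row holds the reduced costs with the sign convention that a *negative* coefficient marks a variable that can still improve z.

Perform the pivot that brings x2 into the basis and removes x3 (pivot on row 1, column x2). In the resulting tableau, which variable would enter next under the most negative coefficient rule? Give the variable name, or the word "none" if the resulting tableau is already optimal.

Pivot element 13/19. New z-row = old z-row − (-39/19)·(row 1/(13/19)).
Updated z-row coefficients: x1: 0, x2: 0, x3: 3, x4: 10, s1: 2, s2: -1, s3: 0.
The most negative is -1 in column s2, so s2 would enter next.

s2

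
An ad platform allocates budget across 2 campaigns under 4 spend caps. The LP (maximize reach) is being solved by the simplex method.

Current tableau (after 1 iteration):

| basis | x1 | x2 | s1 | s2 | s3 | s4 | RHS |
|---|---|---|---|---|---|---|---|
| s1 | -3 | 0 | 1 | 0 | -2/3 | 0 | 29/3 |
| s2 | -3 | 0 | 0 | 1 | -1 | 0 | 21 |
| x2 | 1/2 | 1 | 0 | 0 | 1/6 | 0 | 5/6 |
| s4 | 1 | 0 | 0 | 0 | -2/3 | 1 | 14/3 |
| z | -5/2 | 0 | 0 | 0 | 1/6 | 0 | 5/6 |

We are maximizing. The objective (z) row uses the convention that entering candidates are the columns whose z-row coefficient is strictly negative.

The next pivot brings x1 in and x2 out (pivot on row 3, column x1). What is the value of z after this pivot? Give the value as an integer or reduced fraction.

5

Minimum ratio for x1: (5/6)/(1/2) = 5/3.
z changes by −(z-row coeff of x1)·ratio = −(-5/2)·(5/3) = 25/6.
New z = 5/6 + (25/6) = 5.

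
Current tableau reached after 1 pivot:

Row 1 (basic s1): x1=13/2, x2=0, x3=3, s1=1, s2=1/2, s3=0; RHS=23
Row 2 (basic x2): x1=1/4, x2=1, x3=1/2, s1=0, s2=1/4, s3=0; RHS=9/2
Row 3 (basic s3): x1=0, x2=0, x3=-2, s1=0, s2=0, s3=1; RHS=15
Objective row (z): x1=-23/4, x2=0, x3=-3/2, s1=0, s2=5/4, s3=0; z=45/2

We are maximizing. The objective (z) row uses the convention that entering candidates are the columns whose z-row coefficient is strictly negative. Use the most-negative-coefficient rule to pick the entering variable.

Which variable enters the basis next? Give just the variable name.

x1

Objective-row coefficients: x1: -23/4, x2: 0, x3: -3/2, s1: 0, s2: 5/4, s3: 0.
The most negative is -23/4 in column x1, so x1 enters.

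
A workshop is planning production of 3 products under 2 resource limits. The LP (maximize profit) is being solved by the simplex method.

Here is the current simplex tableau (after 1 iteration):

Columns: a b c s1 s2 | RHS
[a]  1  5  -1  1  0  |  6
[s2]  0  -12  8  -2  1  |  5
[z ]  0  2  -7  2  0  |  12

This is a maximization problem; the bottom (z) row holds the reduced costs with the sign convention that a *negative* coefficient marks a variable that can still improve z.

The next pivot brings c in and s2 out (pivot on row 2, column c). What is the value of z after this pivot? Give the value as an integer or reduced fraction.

131/8

Minimum ratio for c: 5/8 = 5/8.
z changes by −(z-row coeff of c)·ratio = −(-7)·(5/8) = 35/8.
New z = 12 + (35/8) = 131/8.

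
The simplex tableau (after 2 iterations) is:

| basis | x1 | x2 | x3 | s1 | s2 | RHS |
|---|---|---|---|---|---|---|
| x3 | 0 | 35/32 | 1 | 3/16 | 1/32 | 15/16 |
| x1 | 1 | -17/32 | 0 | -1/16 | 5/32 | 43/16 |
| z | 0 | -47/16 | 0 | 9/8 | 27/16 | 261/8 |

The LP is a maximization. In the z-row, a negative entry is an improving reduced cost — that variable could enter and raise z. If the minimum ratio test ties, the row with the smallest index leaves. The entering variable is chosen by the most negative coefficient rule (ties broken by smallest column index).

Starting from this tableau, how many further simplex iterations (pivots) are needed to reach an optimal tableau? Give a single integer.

1

pivot: x2 in, x3 out → z = 246/7
No improving column remains; optimal.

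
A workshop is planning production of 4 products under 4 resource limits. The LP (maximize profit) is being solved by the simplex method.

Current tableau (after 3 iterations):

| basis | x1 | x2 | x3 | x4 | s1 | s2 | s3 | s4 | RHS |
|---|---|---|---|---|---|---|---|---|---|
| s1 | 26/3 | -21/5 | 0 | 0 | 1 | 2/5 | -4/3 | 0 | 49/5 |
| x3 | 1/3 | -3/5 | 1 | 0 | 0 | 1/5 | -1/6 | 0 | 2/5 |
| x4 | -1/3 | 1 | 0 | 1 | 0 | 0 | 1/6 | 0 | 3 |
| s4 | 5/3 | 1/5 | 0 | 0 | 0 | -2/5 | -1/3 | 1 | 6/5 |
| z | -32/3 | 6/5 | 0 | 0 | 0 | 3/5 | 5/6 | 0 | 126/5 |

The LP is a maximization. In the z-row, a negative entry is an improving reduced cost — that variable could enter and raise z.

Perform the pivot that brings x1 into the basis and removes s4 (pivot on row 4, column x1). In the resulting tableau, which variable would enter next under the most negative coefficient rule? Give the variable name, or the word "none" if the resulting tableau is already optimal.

s2

Pivot element 5/3. New z-row = old z-row − (-32/3)·(row 4/(5/3)).
Updated z-row coefficients: x1: 0, x2: 62/25, x3: 0, x4: 0, s1: 0, s2: -49/25, s3: -13/10, s4: 32/5.
The most negative is -49/25 in column s2, so s2 would enter next.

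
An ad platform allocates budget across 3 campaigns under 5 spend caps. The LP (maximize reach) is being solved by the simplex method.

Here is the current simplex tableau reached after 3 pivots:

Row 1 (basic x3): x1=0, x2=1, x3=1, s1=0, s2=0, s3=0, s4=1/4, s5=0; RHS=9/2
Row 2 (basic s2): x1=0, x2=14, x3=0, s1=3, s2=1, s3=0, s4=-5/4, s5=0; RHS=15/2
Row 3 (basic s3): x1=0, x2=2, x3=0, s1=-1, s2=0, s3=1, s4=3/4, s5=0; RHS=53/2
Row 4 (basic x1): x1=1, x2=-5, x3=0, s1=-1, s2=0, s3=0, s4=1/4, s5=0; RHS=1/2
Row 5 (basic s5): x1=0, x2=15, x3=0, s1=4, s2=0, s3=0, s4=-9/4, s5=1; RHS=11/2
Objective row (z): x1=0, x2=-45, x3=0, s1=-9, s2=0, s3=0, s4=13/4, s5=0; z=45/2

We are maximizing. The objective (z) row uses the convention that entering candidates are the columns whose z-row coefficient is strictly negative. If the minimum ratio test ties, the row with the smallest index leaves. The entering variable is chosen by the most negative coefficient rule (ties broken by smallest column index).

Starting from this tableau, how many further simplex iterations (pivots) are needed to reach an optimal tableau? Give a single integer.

pivot: x2 in, s5 out → z = 39
pivot: s4 in, s2 out → z = 2486/51
pivot: s5 in, x3 out → z = 1056/19
No improving column remains; optimal.

3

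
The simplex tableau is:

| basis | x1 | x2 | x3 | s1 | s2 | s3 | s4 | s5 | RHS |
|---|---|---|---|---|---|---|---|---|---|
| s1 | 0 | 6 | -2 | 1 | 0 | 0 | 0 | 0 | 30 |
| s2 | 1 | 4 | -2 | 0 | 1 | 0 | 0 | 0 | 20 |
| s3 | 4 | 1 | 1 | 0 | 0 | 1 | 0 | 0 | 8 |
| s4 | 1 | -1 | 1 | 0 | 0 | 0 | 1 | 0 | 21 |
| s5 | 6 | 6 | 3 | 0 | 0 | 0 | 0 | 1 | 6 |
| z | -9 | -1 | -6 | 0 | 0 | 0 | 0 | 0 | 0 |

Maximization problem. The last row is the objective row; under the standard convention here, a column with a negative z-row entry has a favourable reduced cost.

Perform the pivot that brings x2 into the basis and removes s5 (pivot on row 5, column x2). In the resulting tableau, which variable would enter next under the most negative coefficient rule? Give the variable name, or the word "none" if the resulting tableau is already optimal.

Pivot element 6. New z-row = old z-row − (-1)·(row 5/6).
Updated z-row coefficients: x1: -8, x2: 0, x3: -11/2, s1: 0, s2: 0, s3: 0, s4: 0, s5: 1/6.
The most negative is -8 in column x1, so x1 would enter next.

x1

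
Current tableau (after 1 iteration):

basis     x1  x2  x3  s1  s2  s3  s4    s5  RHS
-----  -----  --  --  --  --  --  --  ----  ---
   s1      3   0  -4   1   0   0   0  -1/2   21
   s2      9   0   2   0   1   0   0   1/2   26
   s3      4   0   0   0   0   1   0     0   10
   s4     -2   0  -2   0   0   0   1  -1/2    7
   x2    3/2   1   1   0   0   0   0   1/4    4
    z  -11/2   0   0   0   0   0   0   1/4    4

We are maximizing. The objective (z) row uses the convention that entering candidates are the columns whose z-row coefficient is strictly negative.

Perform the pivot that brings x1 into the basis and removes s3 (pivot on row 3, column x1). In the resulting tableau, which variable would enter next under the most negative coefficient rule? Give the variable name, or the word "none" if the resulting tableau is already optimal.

Pivot element 4. New z-row = old z-row − (-11/2)·(row 3/4).
Updated z-row coefficients: x1: 0, x2: 0, x3: 0, s1: 0, s2: 0, s3: 11/8, s4: 0, s5: 1/4.
No coefficient is strictly negative; the tableau after this pivot is optimal.

none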